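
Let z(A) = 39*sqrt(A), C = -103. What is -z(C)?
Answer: -39*I*sqrt(103) ≈ -395.81*I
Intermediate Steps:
-z(C) = -39*sqrt(-103) = -39*I*sqrt(103)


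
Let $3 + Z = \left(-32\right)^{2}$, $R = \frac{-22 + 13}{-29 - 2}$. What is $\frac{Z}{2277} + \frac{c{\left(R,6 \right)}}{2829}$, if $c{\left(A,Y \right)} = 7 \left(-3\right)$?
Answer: $\frac{41168}{93357} \approx 0.44097$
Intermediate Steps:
$R = \frac{9}{31}$ ($R = - \frac{9}{-31} = \left(-9\right) \left(- \frac{1}{31}\right) = \frac{9}{31} \approx 0.29032$)
$c{\left(A,Y \right)} = -21$
$Z = 1021$ ($Z = -3 + \left(-32\right)^{2} = -3 + 1024 = 1021$)
$\frac{Z}{2277} + \frac{c{\left(R,6 \right)}}{2829} = \frac{1021}{2277} - \frac{21}{2829} = 1021 \cdot \frac{1}{2277} - \frac{7}{943} = \frac{1021}{2277} - \frac{7}{943} = \frac{41168}{93357}$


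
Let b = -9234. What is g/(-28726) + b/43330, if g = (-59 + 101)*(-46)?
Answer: -45385581/311174395 ≈ -0.14585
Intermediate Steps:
g = -1932 (g = 42*(-46) = -1932)
g/(-28726) + b/43330 = -1932/(-28726) - 9234/43330 = -1932*(-1/28726) - 9234*1/43330 = 966/14363 - 4617/21665 = -45385581/311174395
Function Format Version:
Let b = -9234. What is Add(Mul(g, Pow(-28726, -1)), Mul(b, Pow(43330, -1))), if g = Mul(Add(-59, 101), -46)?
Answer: Rational(-45385581, 311174395) ≈ -0.14585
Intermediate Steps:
g = -1932 (g = Mul(42, -46) = -1932)
Add(Mul(g, Pow(-28726, -1)), Mul(b, Pow(43330, -1))) = Add(Mul(-1932, Pow(-28726, -1)), Mul(-9234, Pow(43330, -1))) = Add(Mul(-1932, Rational(-1, 28726)), Mul(-9234, Rational(1, 43330))) = Add(Rational(966, 14363), Rational(-4617, 21665)) = Rational(-45385581, 311174395)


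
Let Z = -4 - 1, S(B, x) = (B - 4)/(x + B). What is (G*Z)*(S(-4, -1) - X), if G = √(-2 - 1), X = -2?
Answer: -18*I*√3 ≈ -31.177*I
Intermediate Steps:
S(B, x) = (-4 + B)/(B + x)
Z = -5
G = I*√3 (G = √(-3) = I*√3 ≈ 1.732*I)
(G*Z)*(S(-4, -1) - X) = ((I*√3)*(-5))*((-4 - 4)/(-4 - 1) - 1*(-2)) = (-5*I*√3)*(-8/(-5) + 2) = (-5*I*√3)*(-⅕*(-8) + 2) = (-5*I*√3)*(8/5 + 2) = -5*I*√3*(18/5) = -18*I*√3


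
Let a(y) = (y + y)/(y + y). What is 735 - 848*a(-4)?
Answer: -113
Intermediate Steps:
a(y) = 1 (a(y) = (2*y)/((2*y)) = (2*y)*(1/(2*y)) = 1)
735 - 848*a(-4) = 735 - 848*1 = 735 - 848 = -113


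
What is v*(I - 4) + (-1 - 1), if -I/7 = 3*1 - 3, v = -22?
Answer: 86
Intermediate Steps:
I = 0 (I = -7*(3*1 - 3) = -7*(3 - 3) = -7*0 = 0)
v*(I - 4) + (-1 - 1) = -22*(0 - 4) + (-1 - 1) = -22*(-4) - 2 = 88 - 2 = 86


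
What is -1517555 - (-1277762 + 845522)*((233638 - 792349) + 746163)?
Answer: 81022734925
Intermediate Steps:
-1517555 - (-1277762 + 845522)*((233638 - 792349) + 746163) = -1517555 - (-432240)*(-558711 + 746163) = -1517555 - (-432240)*187452 = -1517555 - 1*(-81024252480) = -1517555 + 81024252480 = 81022734925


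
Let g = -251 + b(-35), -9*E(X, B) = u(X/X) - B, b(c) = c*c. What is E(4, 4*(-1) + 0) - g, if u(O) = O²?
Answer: -8771/9 ≈ -974.56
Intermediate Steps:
b(c) = c²
E(X, B) = -⅑ + B/9 (E(X, B) = -((X/X)² - B)/9 = -(1² - B)/9 = -(1 - B)/9 = -⅑ + B/9)
g = 974 (g = -251 + (-35)² = -251 + 1225 = 974)
E(4, 4*(-1) + 0) - g = (-⅑ + (4*(-1) + 0)/9) - 1*974 = (-⅑ + (-4 + 0)/9) - 974 = (-⅑ + (⅑)*(-4)) - 974 = (-⅑ - 4/9) - 974 = -5/9 - 974 = -8771/9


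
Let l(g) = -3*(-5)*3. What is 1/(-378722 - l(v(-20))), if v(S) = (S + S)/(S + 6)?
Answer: -1/378767 ≈ -2.6401e-6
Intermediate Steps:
v(S) = 2*S/(6 + S) (v(S) = (2*S)/(6 + S) = 2*S/(6 + S))
l(g) = 45 (l(g) = 15*3 = 45)
1/(-378722 - l(v(-20))) = 1/(-378722 - 1*45) = 1/(-378722 - 45) = 1/(-378767) = -1/378767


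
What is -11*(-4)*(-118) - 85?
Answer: -5277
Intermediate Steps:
-11*(-4)*(-118) - 85 = 44*(-118) - 85 = -5192 - 85 = -5277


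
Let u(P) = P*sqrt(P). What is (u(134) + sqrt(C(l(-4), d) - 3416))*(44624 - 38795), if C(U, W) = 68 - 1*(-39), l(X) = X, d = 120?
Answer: 781086*sqrt(134) + 5829*I*sqrt(3309) ≈ 9.0417e+6 + 3.3531e+5*I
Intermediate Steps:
C(U, W) = 107 (C(U, W) = 68 + 39 = 107)
u(P) = P**(3/2)
(u(134) + sqrt(C(l(-4), d) - 3416))*(44624 - 38795) = (134**(3/2) + sqrt(107 - 3416))*(44624 - 38795) = (134*sqrt(134) + sqrt(-3309))*5829 = (134*sqrt(134) + I*sqrt(3309))*5829 = 781086*sqrt(134) + 5829*I*sqrt(3309)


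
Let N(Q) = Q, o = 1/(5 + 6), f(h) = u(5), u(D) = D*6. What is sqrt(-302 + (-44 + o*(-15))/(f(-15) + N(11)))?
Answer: 3*I*sqrt(6850239)/451 ≈ 17.41*I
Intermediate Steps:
u(D) = 6*D
f(h) = 30 (f(h) = 6*5 = 30)
o = 1/11 ≈ 0.090909
sqrt(-302 + (-44 + o*(-15))/(f(-15) + N(11))) = sqrt(-302 + (-44 + (1/11)*(-15))/(30 + 11)) = sqrt(-302 + (-44 - 15/11)/41) = sqrt(-302 - 499/11*1/41) = sqrt(-302 - 499/451) = sqrt(-136701/451) = 3*I*sqrt(6850239)/451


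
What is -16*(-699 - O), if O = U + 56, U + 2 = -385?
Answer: 5888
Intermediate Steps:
U = -387 (U = -2 - 385 = -387)
O = -331 (O = -387 + 56 = -331)
-16*(-699 - O) = -16*(-699 - 1*(-331)) = -16*(-699 + 331) = -16*(-368) = 5888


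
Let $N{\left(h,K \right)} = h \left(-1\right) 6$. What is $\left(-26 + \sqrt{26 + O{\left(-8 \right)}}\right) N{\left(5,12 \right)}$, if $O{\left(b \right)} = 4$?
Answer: $780 - 30 \sqrt{30} \approx 615.68$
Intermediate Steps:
$N{\left(h,K \right)} = - 6 h$ ($N{\left(h,K \right)} = - h 6 = - 6 h$)
$\left(-26 + \sqrt{26 + O{\left(-8 \right)}}\right) N{\left(5,12 \right)} = \left(-26 + \sqrt{26 + 4}\right) \left(\left(-6\right) 5\right) = \left(-26 + \sqrt{30}\right) \left(-30\right) = 780 - 30 \sqrt{30}$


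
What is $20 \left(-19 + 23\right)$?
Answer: $80$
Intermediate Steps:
$20 \left(-19 + 23\right) = 20 \cdot 4 = 80$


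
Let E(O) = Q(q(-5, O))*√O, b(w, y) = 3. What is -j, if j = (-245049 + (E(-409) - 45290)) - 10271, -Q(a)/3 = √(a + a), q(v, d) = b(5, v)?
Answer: 300610 + 3*I*√2454 ≈ 3.0061e+5 + 148.61*I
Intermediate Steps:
q(v, d) = 3
Q(a) = -3*√2*√a (Q(a) = -3*√(a + a) = -3*√2*√a)
E(O) = -3*√6*√O (E(O) = (-3*√2*√3)*√O = (-3*√6)*√O = -3*√6*√O)
j = -300610 - 3*I*√2454 (j = (-245049 + (-3*√6*√(-409) - 45290)) - 10271 = (-245049 + (-3*√6*I*√409 - 45290)) - 10271 = (-245049 + (-3*I*√2454 - 45290)) - 10271 = (-245049 + (-45290 - 3*I*√2454)) - 10271 = (-290339 - 3*I*√2454) - 10271 = -300610 - 3*I*√2454 ≈ -3.0061e+5 - 148.61*I)
-j = -(-300610 - 3*I*√2454) = 300610 + 3*I*√2454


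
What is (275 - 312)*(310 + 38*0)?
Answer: -11470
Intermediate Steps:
(275 - 312)*(310 + 38*0) = -37*(310 + 0) = -37*310 = -11470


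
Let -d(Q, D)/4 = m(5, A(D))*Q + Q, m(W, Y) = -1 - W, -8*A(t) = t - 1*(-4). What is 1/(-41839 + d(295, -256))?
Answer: -1/35939 ≈ -2.7825e-5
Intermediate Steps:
A(t) = -1/2 - t/8 (A(t) = -(t - 1*(-4))/8 = -(t + 4)/8 = -(4 + t)/8 = -1/2 - t/8)
d(Q, D) = 20*Q (d(Q, D) = -4*((-1 - 1*5)*Q + Q) = -4*((-1 - 5)*Q + Q) = -4*(-6*Q + Q) = -(-20)*Q = 20*Q)
1/(-41839 + d(295, -256)) = 1/(-41839 + 20*295) = 1/(-41839 + 5900) = 1/(-35939) = -1/35939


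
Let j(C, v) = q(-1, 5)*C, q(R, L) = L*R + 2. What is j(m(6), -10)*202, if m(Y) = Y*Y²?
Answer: -130896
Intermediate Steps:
q(R, L) = 2 + L*R
m(Y) = Y³
j(C, v) = -3*C (j(C, v) = (2 + 5*(-1))*C = (2 - 5)*C = -3*C)
j(m(6), -10)*202 = -3*6³*202 = -3*216*202 = -648*202 = -130896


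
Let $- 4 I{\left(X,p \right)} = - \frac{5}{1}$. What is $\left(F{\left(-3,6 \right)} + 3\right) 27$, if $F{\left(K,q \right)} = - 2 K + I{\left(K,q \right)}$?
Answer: $\frac{1107}{4} \approx 276.75$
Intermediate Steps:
$I{\left(X,p \right)} = \frac{5}{4}$ ($I{\left(X,p \right)} = - \frac{\left(-5\right) 1^{-1}}{4} = - \frac{\left(-5\right) 1}{4} = \left(- \frac{1}{4}\right) \left(-5\right) = \frac{5}{4}$)
$F{\left(K,q \right)} = \frac{5}{4} - 2 K$ ($F{\left(K,q \right)} = - 2 K + \frac{5}{4} = \frac{5}{4} - 2 K$)
$\left(F{\left(-3,6 \right)} + 3\right) 27 = \left(\left(\frac{5}{4} - -6\right) + 3\right) 27 = \left(\left(\frac{5}{4} + 6\right) + 3\right) 27 = \left(\frac{29}{4} + 3\right) 27 = \frac{41}{4} \cdot 27 = \frac{1107}{4}$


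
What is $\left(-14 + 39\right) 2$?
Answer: $50$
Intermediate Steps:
$\left(-14 + 39\right) 2 = 25 \cdot 2 = 50$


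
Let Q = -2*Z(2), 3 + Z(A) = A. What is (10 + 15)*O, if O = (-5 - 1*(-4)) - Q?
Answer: -75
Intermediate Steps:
Z(A) = -3 + A
Q = 2 (Q = -2*(-3 + 2) = -2*(-1) = 2)
O = -3 (O = (-5 - 1*(-4)) - 1*2 = (-5 + 4) - 2 = -1 - 2 = -3)
(10 + 15)*O = (10 + 15)*(-3) = 25*(-3) = -75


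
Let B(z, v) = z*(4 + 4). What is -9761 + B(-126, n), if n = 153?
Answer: -10769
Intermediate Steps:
B(z, v) = 8*z (B(z, v) = z*8 = 8*z)
-9761 + B(-126, n) = -9761 + 8*(-126) = -9761 - 1008 = -10769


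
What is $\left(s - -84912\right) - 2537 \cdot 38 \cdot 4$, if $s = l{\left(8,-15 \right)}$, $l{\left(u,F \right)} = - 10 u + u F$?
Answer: $-300912$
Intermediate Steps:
$l{\left(u,F \right)} = - 10 u + F u$
$s = -200$ ($s = 8 \left(-10 - 15\right) = 8 \left(-25\right) = -200$)
$\left(s - -84912\right) - 2537 \cdot 38 \cdot 4 = \left(-200 - -84912\right) - 2537 \cdot 38 \cdot 4 = \left(-200 + 84912\right) - 385624 = 84712 - 385624 = -300912$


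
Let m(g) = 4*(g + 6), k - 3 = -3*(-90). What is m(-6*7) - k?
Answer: -417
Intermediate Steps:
k = 273 (k = 3 - 3*(-90) = 3 + 270 = 273)
m(g) = 24 + 4*g (m(g) = 4*(6 + g) = 24 + 4*g)
m(-6*7) - k = (24 + 4*(-6*7)) - 1*273 = (24 + 4*(-42)) - 273 = (24 - 168) - 273 = -144 - 273 = -417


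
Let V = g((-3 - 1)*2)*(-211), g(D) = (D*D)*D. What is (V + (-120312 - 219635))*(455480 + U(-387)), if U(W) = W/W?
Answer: -105632876115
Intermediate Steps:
g(D) = D**3 (g(D) = D**2*D = D**3)
V = 108032 (V = ((-3 - 1)*2)**3*(-211) = (-4*2)**3*(-211) = (-8)**3*(-211) = -512*(-211) = 108032)
U(W) = 1
(V + (-120312 - 219635))*(455480 + U(-387)) = (108032 + (-120312 - 219635))*(455480 + 1) = (108032 - 339947)*455481 = -231915*455481 = -105632876115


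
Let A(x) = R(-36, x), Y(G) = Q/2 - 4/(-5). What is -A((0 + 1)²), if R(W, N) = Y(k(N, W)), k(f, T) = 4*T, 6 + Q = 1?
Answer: 17/10 ≈ 1.7000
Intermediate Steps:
Q = -5 (Q = -6 + 1 = -5)
Y(G) = -17/10 (Y(G) = -5/2 - 4/(-5) = -5*½ - 4*(-⅕) = -5/2 + ⅘ = -17/10)
R(W, N) = -17/10
A(x) = -17/10
-A((0 + 1)²) = -1*(-17/10) = 17/10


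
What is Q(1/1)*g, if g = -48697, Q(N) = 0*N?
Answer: 0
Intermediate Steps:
Q(N) = 0
Q(1/1)*g = 0*(-48697) = 0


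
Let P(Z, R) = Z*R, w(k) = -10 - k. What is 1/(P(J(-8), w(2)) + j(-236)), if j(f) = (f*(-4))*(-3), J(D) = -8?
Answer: -1/2736 ≈ -0.00036550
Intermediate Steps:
j(f) = 12*f (j(f) = -4*f*(-3) = 12*f)
P(Z, R) = R*Z
1/(P(J(-8), w(2)) + j(-236)) = 1/((-10 - 1*2)*(-8) + 12*(-236)) = 1/((-10 - 2)*(-8) - 2832) = 1/(-12*(-8) - 2832) = 1/(96 - 2832) = 1/(-2736) = -1/2736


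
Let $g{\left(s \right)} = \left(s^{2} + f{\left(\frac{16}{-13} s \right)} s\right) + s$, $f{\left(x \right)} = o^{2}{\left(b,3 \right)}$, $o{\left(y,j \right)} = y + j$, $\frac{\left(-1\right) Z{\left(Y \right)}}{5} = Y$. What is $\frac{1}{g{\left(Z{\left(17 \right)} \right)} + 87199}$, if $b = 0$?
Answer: $\frac{1}{93574} \approx 1.0687 \cdot 10^{-5}$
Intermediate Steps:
$Z{\left(Y \right)} = - 5 Y$
$o{\left(y,j \right)} = j + y$
$f{\left(x \right)} = 9$ ($f{\left(x \right)} = \left(3 + 0\right)^{2} = 3^{2} = 9$)
$g{\left(s \right)} = s^{2} + 10 s$ ($g{\left(s \right)} = \left(s^{2} + 9 s\right) + s = s^{2} + 10 s$)
$\frac{1}{g{\left(Z{\left(17 \right)} \right)} + 87199} = \frac{1}{\left(-5\right) 17 \left(10 - 85\right) + 87199} = \frac{1}{- 85 \left(10 - 85\right) + 87199} = \frac{1}{\left(-85\right) \left(-75\right) + 87199} = \frac{1}{6375 + 87199} = \frac{1}{93574}$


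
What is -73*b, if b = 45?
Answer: -3285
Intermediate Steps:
-73*b = -73*45 = -3285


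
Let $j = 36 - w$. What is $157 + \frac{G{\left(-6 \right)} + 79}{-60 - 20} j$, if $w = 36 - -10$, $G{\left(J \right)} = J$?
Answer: $\frac{1329}{8} \approx 166.13$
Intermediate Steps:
$w = 46$ ($w = 36 + 10 = 46$)
$j = -10$ ($j = 36 - 46 = -10$)
$157 + \frac{G{\left(-6 \right)} + 79}{-60 - 20} j = 157 + \frac{-6 + 79}{-60 - 20} \left(-10\right) = 157 + \frac{73}{-80} \left(-10\right) = 157 + 73 \left(- \frac{1}{80}\right) \left(-10\right) = 157 - - \frac{73}{8} = 157 + \frac{73}{8} = \frac{1329}{8}$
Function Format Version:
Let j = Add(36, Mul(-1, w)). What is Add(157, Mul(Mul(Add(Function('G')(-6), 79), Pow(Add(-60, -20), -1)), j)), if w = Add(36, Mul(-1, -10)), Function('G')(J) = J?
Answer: Rational(1329, 8) ≈ 166.13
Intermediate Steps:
w = 46 (w = Add(36, 10) = 46)
j = -10 (j = Add(36, Mul(-1, 46)) = Add(36, -46) = -10)
Add(157, Mul(Mul(Add(Function('G')(-6), 79), Pow(Add(-60, -20), -1)), j)) = Add(157, Mul(Mul(Add(-6, 79), Pow(Add(-60, -20), -1)), -10)) = Add(157, Mul(Mul(73, Pow(-80, -1)), -10)) = Add(157, Mul(Mul(73, Rational(-1, 80)), -10)) = Add(157, Mul(Rational(-73, 80), -10)) = Add(157, Rational(73, 8)) = Rational(1329, 8)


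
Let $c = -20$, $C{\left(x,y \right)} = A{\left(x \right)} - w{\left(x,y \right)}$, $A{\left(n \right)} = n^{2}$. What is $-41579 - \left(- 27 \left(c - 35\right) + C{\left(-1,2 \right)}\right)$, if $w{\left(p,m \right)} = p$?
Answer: $-43066$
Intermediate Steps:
$C{\left(x,y \right)} = x^{2} - x$
$-41579 - \left(- 27 \left(c - 35\right) + C{\left(-1,2 \right)}\right) = -41579 - \left(- 27 \left(-20 - 35\right) - \left(-1 - 1\right)\right) = -41579 - \left(- 27 \left(-20 - 35\right) - -2\right) = -41579 - \left(\left(-27\right) \left(-55\right) + 2\right) = -41579 - \left(1485 + 2\right) = -41579 - 1487 = -43066$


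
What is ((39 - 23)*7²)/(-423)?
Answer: -784/423 ≈ -1.8534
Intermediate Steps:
((39 - 23)*7²)/(-423) = (16*49)*(-1/423) = 784*(-1/423) = -784/423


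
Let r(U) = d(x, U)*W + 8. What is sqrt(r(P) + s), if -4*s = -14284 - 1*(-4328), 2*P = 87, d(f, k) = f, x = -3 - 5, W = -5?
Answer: sqrt(2537) ≈ 50.369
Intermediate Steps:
x = -8
P = 87/2 (P = (1/2)*87 = 87/2 ≈ 43.500)
s = 2489 (s = -(-14284 - 1*(-4328))/4 = -(-14284 + 4328)/4 = -1/4*(-9956) = 2489)
r(U) = 48 (r(U) = -8*(-5) + 8 = 40 + 8 = 48)
sqrt(r(P) + s) = sqrt(48 + 2489) = sqrt(2537)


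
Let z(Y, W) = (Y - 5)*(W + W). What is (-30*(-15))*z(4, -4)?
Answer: 3600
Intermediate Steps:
z(Y, W) = 2*W*(-5 + Y) (z(Y, W) = (-5 + Y)*(2*W) = 2*W*(-5 + Y))
(-30*(-15))*z(4, -4) = (-30*(-15))*(2*(-4)*(-5 + 4)) = 450*(2*(-4)*(-1)) = 450*8 = 3600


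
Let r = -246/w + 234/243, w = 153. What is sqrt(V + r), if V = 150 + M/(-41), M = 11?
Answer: sqrt(5866645515)/6273 ≈ 12.210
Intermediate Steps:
r = -296/459 (r = -246/153 + 234/243 = -246*1/153 + 234*(1/243) = -82/51 + 26/27 = -296/459 ≈ -0.64488)
V = 6139/41 (V = 150 + 11/(-41) = 150 + 11*(-1/41) = 150 - 11/41 = 6139/41 ≈ 149.73)
sqrt(V + r) = sqrt(6139/41 - 296/459) = sqrt(2805665/18819) = sqrt(5866645515)/6273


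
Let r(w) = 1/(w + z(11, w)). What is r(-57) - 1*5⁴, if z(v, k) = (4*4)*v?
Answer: -74374/119 ≈ -624.99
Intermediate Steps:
z(v, k) = 16*v
r(w) = 1/(176 + w) (r(w) = 1/(w + 16*11) = 1/(w + 176) = 1/(176 + w))
r(-57) - 1*5⁴ = 1/(176 - 57) - 1*5⁴ = 1/119 - 1*625 = 1/119 - 625 = -74374/119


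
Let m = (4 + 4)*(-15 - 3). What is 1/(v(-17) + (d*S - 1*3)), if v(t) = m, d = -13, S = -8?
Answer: -1/43 ≈ -0.023256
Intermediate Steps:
m = -144 (m = 8*(-18) = -144)
v(t) = -144
1/(v(-17) + (d*S - 1*3)) = 1/(-144 + (-13*(-8) - 1*3)) = 1/(-144 + (104 - 3)) = 1/(-144 + 101) = 1/(-43) = -1/43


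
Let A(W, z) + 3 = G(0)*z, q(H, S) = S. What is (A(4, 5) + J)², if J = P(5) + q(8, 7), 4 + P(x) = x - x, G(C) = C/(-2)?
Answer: 0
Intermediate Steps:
G(C) = -C/2 (G(C) = C*(-½) = -C/2)
A(W, z) = -3 (A(W, z) = -3 + (-½*0)*z = -3 + 0*z = -3 + 0 = -3)
P(x) = -4 (P(x) = -4 + (x - x) = -4 + 0 = -4)
J = 3 (J = -4 + 7 = 3)
(A(4, 5) + J)² = (-3 + 3)² = 0² = 0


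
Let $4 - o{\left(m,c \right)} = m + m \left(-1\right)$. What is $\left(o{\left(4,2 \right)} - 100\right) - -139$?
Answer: $43$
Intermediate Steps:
$o{\left(m,c \right)} = 4$ ($o{\left(m,c \right)} = 4 - \left(m + m \left(-1\right)\right) = 4 - \left(m - m\right) = 4 - 0 = 4 + 0 = 4$)
$\left(o{\left(4,2 \right)} - 100\right) - -139 = \left(4 - 100\right) - -139 = -96 + \left(-16 + 155\right) = -96 + 139 = 43$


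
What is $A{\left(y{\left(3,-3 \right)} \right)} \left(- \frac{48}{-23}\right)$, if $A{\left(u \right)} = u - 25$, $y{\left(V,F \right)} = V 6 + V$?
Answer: $- \frac{192}{23} \approx -8.3478$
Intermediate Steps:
$y{\left(V,F \right)} = 7 V$ ($y{\left(V,F \right)} = 6 V + V = 7 V$)
$A{\left(u \right)} = -25 + u$
$A{\left(y{\left(3,-3 \right)} \right)} \left(- \frac{48}{-23}\right) = \left(-25 + 7 \cdot 3\right) \left(- \frac{48}{-23}\right) = \left(-25 + 21\right) \left(\left(-48\right) \left(- \frac{1}{23}\right)\right) = \left(-4\right) \frac{48}{23} = - \frac{192}{23}$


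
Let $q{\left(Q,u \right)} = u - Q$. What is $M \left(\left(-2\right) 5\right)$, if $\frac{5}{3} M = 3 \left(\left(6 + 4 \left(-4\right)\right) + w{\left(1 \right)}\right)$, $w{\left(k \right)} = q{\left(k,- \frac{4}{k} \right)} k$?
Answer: $270$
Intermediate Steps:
$w{\left(k \right)} = k \left(- k - \frac{4}{k}\right)$ ($w{\left(k \right)} = \left(- \frac{4}{k} - k\right) k = \left(- k - \frac{4}{k}\right) k = k \left(- k - \frac{4}{k}\right)$)
$M = -27$ ($M = \frac{3 \cdot 3 \left(\left(6 + 4 \left(-4\right)\right) - 5\right)}{5} = \frac{3 \cdot 3 \left(\left(6 - 16\right) - 5\right)}{5} = \frac{3 \cdot 3 \left(-10 - 5\right)}{5} = \frac{3 \cdot 3 \left(-15\right)}{5} = \frac{3}{5} \left(-45\right) = -27$)
$M \left(\left(-2\right) 5\right) = - 27 \left(\left(-2\right) 5\right) = \left(-27\right) \left(-10\right) = 270$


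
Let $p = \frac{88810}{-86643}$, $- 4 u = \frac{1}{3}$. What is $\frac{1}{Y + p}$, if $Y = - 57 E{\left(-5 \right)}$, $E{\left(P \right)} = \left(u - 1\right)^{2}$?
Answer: $- \frac{1386288}{94157851} \approx -0.014723$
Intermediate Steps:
$u = - \frac{1}{12}$ ($u = - \frac{1}{4 \cdot 3} = \left(- \frac{1}{4}\right) \frac{1}{3} = - \frac{1}{12} \approx -0.083333$)
$E{\left(P \right)} = \frac{169}{144}$ ($E{\left(P \right)} = \left(- \frac{1}{12} - 1\right)^{2} = \left(- \frac{13}{12}\right)^{2} = \frac{169}{144}$)
$p = - \frac{88810}{86643}$ ($p = 88810 \left(- \frac{1}{86643}\right) = - \frac{88810}{86643} \approx -1.025$)
$Y = - \frac{3211}{48}$ ($Y = \left(-57\right) \frac{169}{144} = - \frac{3211}{48} \approx -66.896$)
$\frac{1}{Y + p} = \frac{1}{- \frac{3211}{48} - \frac{88810}{86643}} = \frac{1}{- \frac{94157851}{1386288}} = - \frac{1386288}{94157851}$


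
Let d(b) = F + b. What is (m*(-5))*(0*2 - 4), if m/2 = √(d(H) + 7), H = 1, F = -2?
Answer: 40*√6 ≈ 97.980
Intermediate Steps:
d(b) = -2 + b
m = 2*√6 (m = 2*√((-2 + 1) + 7) = 2*√(-1 + 7) = 2*√6 ≈ 4.8990)
(m*(-5))*(0*2 - 4) = ((2*√6)*(-5))*(0*2 - 4) = (-10*√6)*(0 - 4) = -10*√6*(-4) = 40*√6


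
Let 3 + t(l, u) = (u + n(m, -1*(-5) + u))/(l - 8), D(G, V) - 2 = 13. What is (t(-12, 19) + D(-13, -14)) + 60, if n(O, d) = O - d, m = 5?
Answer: 72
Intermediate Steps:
D(G, V) = 15 (D(G, V) = 2 + 13 = 15)
t(l, u) = -3 (t(l, u) = -3 + (u + (5 - (-1*(-5) + u)))/(l - 8) = -3 + (u + (5 - (5 + u)))/(-8 + l) = -3 + (u + (5 + (-5 - u)))/(-8 + l) = -3 + (u - u)/(-8 + l) = -3 + 0/(-8 + l) = -3 + 0 = -3)
(t(-12, 19) + D(-13, -14)) + 60 = (-3 + 15) + 60 = 12 + 60 = 72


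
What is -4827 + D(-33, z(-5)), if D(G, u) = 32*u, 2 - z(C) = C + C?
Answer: -4443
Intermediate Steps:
z(C) = 2 - 2*C (z(C) = 2 - (C + C) = 2 - 2*C)
-4827 + D(-33, z(-5)) = -4827 + 32*(2 - 2*(-5)) = -4827 + 32*(2 + 10) = -4827 + 32*12 = -4827 + 384 = -4443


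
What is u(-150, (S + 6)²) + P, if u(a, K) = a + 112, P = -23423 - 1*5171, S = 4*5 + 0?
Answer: -28632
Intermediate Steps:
S = 20 (S = 20 + 0 = 20)
P = -28594 (P = -23423 - 5171 = -28594)
u(a, K) = 112 + a
u(-150, (S + 6)²) + P = (112 - 150) - 28594 = -38 - 28594 = -28632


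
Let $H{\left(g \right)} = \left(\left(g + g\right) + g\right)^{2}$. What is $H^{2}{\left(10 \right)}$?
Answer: $810000$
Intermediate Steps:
$H{\left(g \right)} = 9 g^{2}$ ($H{\left(g \right)} = \left(2 g + g\right)^{2} = \left(3 g\right)^{2} = 9 g^{2}$)
$H^{2}{\left(10 \right)} = \left(9 \cdot 10^{2}\right)^{2} = \left(9 \cdot 100\right)^{2} = 900^{2} = 810000$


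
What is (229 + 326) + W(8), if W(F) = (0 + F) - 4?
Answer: 559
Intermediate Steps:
W(F) = -4 + F (W(F) = F - 4 = -4 + F)
(229 + 326) + W(8) = (229 + 326) + (-4 + 8) = 555 + 4 = 559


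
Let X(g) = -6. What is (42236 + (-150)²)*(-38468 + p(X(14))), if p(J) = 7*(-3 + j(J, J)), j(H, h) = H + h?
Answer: -2497061728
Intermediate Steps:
p(J) = -21 + 14*J (p(J) = 7*(-3 + (J + J)) = 7*(-3 + 2*J) = -21 + 14*J)
(42236 + (-150)²)*(-38468 + p(X(14))) = (42236 + (-150)²)*(-38468 + (-21 + 14*(-6))) = (42236 + 22500)*(-38468 + (-21 - 84)) = 64736*(-38468 - 105) = 64736*(-38573) = -2497061728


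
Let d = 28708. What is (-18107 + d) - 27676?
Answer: -17075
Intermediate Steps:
(-18107 + d) - 27676 = (-18107 + 28708) - 27676 = 10601 - 27676 = -17075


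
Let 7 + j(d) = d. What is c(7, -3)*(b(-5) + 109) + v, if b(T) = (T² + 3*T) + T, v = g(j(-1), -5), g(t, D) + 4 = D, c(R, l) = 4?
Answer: 447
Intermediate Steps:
j(d) = -7 + d
g(t, D) = -4 + D
v = -9 (v = -4 - 5 = -9)
b(T) = T² + 4*T
c(7, -3)*(b(-5) + 109) + v = 4*(-5*(4 - 5) + 109) - 9 = 4*(-5*(-1) + 109) - 9 = 4*(5 + 109) - 9 = 4*114 - 9 = 456 - 9 = 447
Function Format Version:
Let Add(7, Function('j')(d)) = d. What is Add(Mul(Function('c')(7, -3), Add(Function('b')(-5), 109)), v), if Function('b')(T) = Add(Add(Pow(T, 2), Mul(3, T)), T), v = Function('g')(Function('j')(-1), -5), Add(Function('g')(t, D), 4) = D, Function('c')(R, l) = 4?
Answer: 447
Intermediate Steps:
Function('j')(d) = Add(-7, d)
Function('g')(t, D) = Add(-4, D)
v = -9 (v = Add(-4, -5) = -9)
Function('b')(T) = Add(Pow(T, 2), Mul(4, T))
Add(Mul(Function('c')(7, -3), Add(Function('b')(-5), 109)), v) = Add(Mul(4, Add(Mul(-5, Add(4, -5)), 109)), -9) = Add(Mul(4, Add(Mul(-5, -1), 109)), -9) = Add(Mul(4, Add(5, 109)), -9) = Add(Mul(4, 114), -9) = Add(456, -9) = 447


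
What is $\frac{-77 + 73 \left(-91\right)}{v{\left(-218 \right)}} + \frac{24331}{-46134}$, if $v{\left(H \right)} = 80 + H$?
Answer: $\frac{51110467}{1061082} \approx 48.168$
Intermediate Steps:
$\frac{-77 + 73 \left(-91\right)}{v{\left(-218 \right)}} + \frac{24331}{-46134} = \frac{-77 + 73 \left(-91\right)}{80 - 218} + \frac{24331}{-46134} = \frac{-77 - 6643}{-138} + 24331 \left(- \frac{1}{46134}\right) = \left(-6720\right) \left(- \frac{1}{138}\right) - \frac{24331}{46134} = \frac{1120}{23} - \frac{24331}{46134} = \frac{51110467}{1061082}$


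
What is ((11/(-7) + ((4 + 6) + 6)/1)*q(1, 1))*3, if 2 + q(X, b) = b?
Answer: -303/7 ≈ -43.286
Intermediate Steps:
q(X, b) = -2 + b
((11/(-7) + ((4 + 6) + 6)/1)*q(1, 1))*3 = ((11/(-7) + ((4 + 6) + 6)/1)*(-2 + 1))*3 = ((11*(-⅐) + (10 + 6)*1)*(-1))*3 = ((-11/7 + 16*1)*(-1))*3 = ((-11/7 + 16)*(-1))*3 = ((101/7)*(-1))*3 = -101/7*3 = -303/7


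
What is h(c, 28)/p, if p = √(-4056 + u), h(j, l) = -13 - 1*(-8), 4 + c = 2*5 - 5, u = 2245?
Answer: 5*I*√1811/1811 ≈ 0.11749*I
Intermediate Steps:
c = 1 (c = -4 + (2*5 - 5) = -4 + (10 - 5) = -4 + 5 = 1)
h(j, l) = -5 (h(j, l) = -13 + 8 = -5)
p = I*√1811 (p = √(-4056 + 2245) = √(-1811) = I*√1811 ≈ 42.556*I)
h(c, 28)/p = -5*(-I*√1811/1811) = -(-5)*I*√1811/1811 = 5*I*√1811/1811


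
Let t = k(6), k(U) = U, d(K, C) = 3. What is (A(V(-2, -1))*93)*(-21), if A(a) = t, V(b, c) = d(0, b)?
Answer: -11718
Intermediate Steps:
t = 6
V(b, c) = 3
A(a) = 6
(A(V(-2, -1))*93)*(-21) = (6*93)*(-21) = 558*(-21) = -11718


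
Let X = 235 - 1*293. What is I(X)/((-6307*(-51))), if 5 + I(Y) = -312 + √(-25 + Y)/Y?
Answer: -317/321657 - I*√83/18656106 ≈ -0.00098552 - 4.8833e-7*I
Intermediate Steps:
X = -58 (X = 235 - 293 = -58)
I(Y) = -317 + √(-25 + Y)/Y (I(Y) = -5 + (-312 + √(-25 + Y)/Y) = -317 + √(-25 + Y)/Y)
I(X)/((-6307*(-51))) = (-317 + √(-25 - 58)/(-58))/((-6307*(-51))) = (-317 - I*√83/58)/321657 = (-317 - I*√83/58)*(1/321657) = -317/321657 - I*√83/18656106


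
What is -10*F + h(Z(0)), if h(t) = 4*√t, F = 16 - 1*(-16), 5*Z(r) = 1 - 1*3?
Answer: -320 + 4*I*√10/5 ≈ -320.0 + 2.5298*I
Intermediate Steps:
Z(r) = -⅖ (Z(r) = (1 - 1*3)/5 = (1 - 3)/5 = (⅕)*(-2) = -⅖)
F = 32 (F = 16 + 16 = 32)
-10*F + h(Z(0)) = -10*32 + 4*√(-⅖) = -320 + 4*(I*√10/5) = -320 + 4*I*√10/5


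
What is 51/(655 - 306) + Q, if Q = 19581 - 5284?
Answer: 4989704/349 ≈ 14297.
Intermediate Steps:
Q = 14297
51/(655 - 306) + Q = 51/(655 - 306) + 14297 = 51/349 + 14297 = 4989704/349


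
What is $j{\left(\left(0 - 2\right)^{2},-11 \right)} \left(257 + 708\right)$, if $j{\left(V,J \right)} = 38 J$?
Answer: $-403370$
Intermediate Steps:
$j{\left(\left(0 - 2\right)^{2},-11 \right)} \left(257 + 708\right) = 38 \left(-11\right) \left(257 + 708\right) = \left(-418\right) 965 = -403370$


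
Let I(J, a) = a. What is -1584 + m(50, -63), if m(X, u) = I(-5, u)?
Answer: -1647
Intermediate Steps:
m(X, u) = u
-1584 + m(50, -63) = -1584 - 63 = -1647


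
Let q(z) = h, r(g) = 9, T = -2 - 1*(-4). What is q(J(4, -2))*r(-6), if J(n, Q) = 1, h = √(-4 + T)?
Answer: 9*I*√2 ≈ 12.728*I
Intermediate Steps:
T = 2 (T = -2 + 4 = 2)
h = I*√2 (h = √(-4 + 2) = √(-2) = I*√2 ≈ 1.4142*I)
q(z) = I*√2
q(J(4, -2))*r(-6) = (I*√2)*9 = 9*I*√2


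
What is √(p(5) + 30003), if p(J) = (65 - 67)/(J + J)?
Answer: √750070/5 ≈ 173.21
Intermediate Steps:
p(J) = -1/J (p(J) = -2*1/(2*J) = -1/J)
√(p(5) + 30003) = √(-1/5 + 30003) = √(-1*⅕ + 30003) = √(-⅕ + 30003) = √(150014/5) = √750070/5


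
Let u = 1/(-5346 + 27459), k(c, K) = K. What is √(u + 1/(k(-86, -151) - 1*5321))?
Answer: 43*I*√10374/373464 ≈ 0.011727*I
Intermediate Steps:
u = 1/22113 ≈ 4.5222e-5
√(u + 1/(k(-86, -151) - 1*5321)) = √(1/22113 + 1/(-151 - 1*5321)) = √(1/22113 + 1/(-151 - 5321)) = √(1/22113 + 1/(-5472)) = √(1/22113 - 1/5472) = √(-1849/13444704) = 43*I*√10374/373464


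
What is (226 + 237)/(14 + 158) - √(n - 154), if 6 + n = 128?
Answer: 463/172 - 4*I*√2 ≈ 2.6919 - 5.6569*I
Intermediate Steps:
n = 122 (n = -6 + 128 = 122)
(226 + 237)/(14 + 158) - √(n - 154) = (226 + 237)/(14 + 158) - √(122 - 154) = 463/172 - √(-32) = 463*(1/172) - 4*I*√2 = 463/172 - 4*I*√2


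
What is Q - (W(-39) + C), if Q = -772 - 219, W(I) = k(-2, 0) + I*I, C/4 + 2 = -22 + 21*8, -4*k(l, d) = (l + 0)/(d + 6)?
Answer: -37057/12 ≈ -3088.1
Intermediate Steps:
k(l, d) = -l/(4*(6 + d)) (k(l, d) = -(l + 0)/(4*(d + 6)) = -l/(4*(6 + d)))
C = 576 (C = -8 + 4*(-22 + 21*8) = -8 + 4*(-22 + 168) = -8 + 4*146 = -8 + 584 = 576)
W(I) = 1/12 + I² (W(I) = -1*(-2)/(24 + 4*0) + I*I = -1*(-2)/(24 + 0) + I² = -1*(-2)/24 + I² = -1*(-2)*1/24 + I² = 1/12 + I²)
Q = -991
Q - (W(-39) + C) = -991 - ((1/12 + (-39)²) + 576) = -991 - ((1/12 + 1521) + 576) = -991 - (18253/12 + 576) = -991 - 1*25165/12 = -991 - 25165/12 = -37057/12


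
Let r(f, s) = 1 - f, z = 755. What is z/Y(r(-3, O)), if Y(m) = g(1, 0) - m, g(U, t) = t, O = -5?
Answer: -755/4 ≈ -188.75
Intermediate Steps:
Y(m) = -m (Y(m) = 0 - m = -m)
z/Y(r(-3, O)) = 755/((-(1 - 1*(-3)))) = 755/((-(1 + 3))) = 755/((-1*4)) = 755/(-4) = 755*(-1/4) = -755/4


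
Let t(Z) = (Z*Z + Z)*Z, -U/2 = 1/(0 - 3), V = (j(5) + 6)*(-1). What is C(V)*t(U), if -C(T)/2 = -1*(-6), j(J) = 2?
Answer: -80/9 ≈ -8.8889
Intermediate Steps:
V = -8 (V = (2 + 6)*(-1) = 8*(-1) = -8)
C(T) = -12 (C(T) = -(-2)*(-6) = -2*6 = -12)
U = ⅔ (U = -2/(0 - 3) = -2/(-3) = -2*(-⅓) = ⅔ ≈ 0.66667)
t(Z) = Z*(Z + Z²) (t(Z) = (Z² + Z)*Z = (Z + Z²)*Z = Z*(Z + Z²))
C(V)*t(U) = -12*(⅔)²*(1 + ⅔) = -16*5/(3*3) = -12*20/27 = -80/9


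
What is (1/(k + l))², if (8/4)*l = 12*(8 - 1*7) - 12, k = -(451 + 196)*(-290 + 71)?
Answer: 1/20076906249 ≈ 4.9808e-11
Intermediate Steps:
k = 141693 (k = -647*(-219) = -1*(-141693) = 141693)
l = 0 (l = (12*(8 - 1*7) - 12)/2 = (12*(8 - 7) - 12)/2 = (12*1 - 12)/2 = (12 - 12)/2 = (½)*0 = 0)
(1/(k + l))² = (1/(141693 + 0))² = (1/141693)² = 1/20076906249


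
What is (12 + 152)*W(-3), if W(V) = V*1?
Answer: -492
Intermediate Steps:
W(V) = V
(12 + 152)*W(-3) = (12 + 152)*(-3) = 164*(-3) = -492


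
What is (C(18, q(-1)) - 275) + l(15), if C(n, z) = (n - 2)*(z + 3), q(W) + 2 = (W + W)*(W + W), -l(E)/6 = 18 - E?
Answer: -213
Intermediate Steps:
l(E) = -108 + 6*E (l(E) = -6*(18 - E) = -108 + 6*E)
q(W) = -2 + 4*W² (q(W) = -2 + (W + W)*(W + W) = -2 + (2*W)*(2*W) = -2 + 4*W²)
C(n, z) = (-2 + n)*(3 + z)
(C(18, q(-1)) - 275) + l(15) = ((-6 - 2*(-2 + 4*(-1)²) + 3*18 + 18*(-2 + 4*(-1)²)) - 275) + (-108 + 6*15) = ((-6 - 2*(-2 + 4*1) + 54 + 18*(-2 + 4*1)) - 275) + (-108 + 90) = ((-6 - 2*(-2 + 4) + 54 + 18*(-2 + 4)) - 275) - 18 = ((-6 - 2*2 + 54 + 18*2) - 275) - 18 = ((-6 - 4 + 54 + 36) - 275) - 18 = (80 - 275) - 18 = -195 - 18 = -213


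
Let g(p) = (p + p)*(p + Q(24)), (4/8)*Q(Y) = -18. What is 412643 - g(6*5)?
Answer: 413003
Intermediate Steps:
Q(Y) = -36 (Q(Y) = 2*(-18) = -36)
g(p) = 2*p*(-36 + p) (g(p) = (p + p)*(p - 36) = (2*p)*(-36 + p) = 2*p*(-36 + p))
412643 - g(6*5) = 412643 - 2*6*5*(-36 + 6*5) = 412643 - 2*30*(-36 + 30) = 412643 - 2*30*(-6) = 412643 - 1*(-360) = 412643 + 360 = 413003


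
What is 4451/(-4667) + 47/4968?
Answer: -21893219/23185656 ≈ -0.94426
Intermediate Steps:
4451/(-4667) + 47/4968 = 4451*(-1/4667) + 47*(1/4968) = -4451/4667 + 47/4968 = -21893219/23185656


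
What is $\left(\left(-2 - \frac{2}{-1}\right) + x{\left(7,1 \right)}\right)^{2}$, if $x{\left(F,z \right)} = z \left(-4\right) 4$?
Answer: $256$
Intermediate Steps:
$x{\left(F,z \right)} = - 16 z$ ($x{\left(F,z \right)} = - 4 z 4 = - 16 z$)
$\left(\left(-2 - \frac{2}{-1}\right) + x{\left(7,1 \right)}\right)^{2} = \left(\left(-2 - \frac{2}{-1}\right) - 16\right)^{2} = \left(\left(-2 - 2 \left(-1\right)\right) - 16\right)^{2} = \left(\left(-2 - -2\right) - 16\right)^{2} = \left(\left(-2 + 2\right) - 16\right)^{2} = \left(0 - 16\right)^{2} = \left(-16\right)^{2} = 256$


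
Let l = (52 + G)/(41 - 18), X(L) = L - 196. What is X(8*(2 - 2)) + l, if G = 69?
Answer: -4387/23 ≈ -190.74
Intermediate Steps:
X(L) = -196 + L
l = 121/23 (l = (52 + 69)/(41 - 18) = 121/23 ≈ 5.2609)
X(8*(2 - 2)) + l = (-196 + 8*(2 - 2)) + 121/23 = (-196 + 8*0) + 121/23 = (-196 + 0) + 121/23 = -196 + 121/23 = -4387/23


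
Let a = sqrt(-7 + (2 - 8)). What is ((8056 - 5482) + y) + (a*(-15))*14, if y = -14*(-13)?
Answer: 2756 - 210*I*sqrt(13) ≈ 2756.0 - 757.17*I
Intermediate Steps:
y = 182
a = I*sqrt(13) (a = sqrt(-7 - 6) = sqrt(-13) = I*sqrt(13) ≈ 3.6056*I)
((8056 - 5482) + y) + (a*(-15))*14 = ((8056 - 5482) + 182) + ((I*sqrt(13))*(-15))*14 = (2574 + 182) - 15*I*sqrt(13)*14 = 2756 - 210*I*sqrt(13)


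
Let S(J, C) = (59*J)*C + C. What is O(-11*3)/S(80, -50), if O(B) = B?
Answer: 33/236050 ≈ 0.00013980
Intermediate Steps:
S(J, C) = C + 59*C*J (S(J, C) = 59*C*J + C = C + 59*C*J)
O(-11*3)/S(80, -50) = (-11*3)/((-50*(1 + 59*80))) = -33*(-1/(50*(1 + 4720))) = -33/((-50*4721)) = -33/(-236050) = -33*(-1/236050) = 33/236050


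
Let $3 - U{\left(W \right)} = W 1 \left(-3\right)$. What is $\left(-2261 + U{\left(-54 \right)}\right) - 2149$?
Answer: $-4569$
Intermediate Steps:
$U{\left(W \right)} = 3 + 3 W$ ($U{\left(W \right)} = 3 - W 1 \left(-3\right) = 3 - W \left(-3\right) = 3 - - 3 W = 3 + 3 W$)
$\left(-2261 + U{\left(-54 \right)}\right) - 2149 = \left(-2261 + \left(3 + 3 \left(-54\right)\right)\right) - 2149 = \left(-2261 + \left(3 - 162\right)\right) - 2149 = \left(-2261 - 159\right) - 2149 = -2420 - 2149 = -4569$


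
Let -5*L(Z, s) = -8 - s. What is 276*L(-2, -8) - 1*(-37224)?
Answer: 37224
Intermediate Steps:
L(Z, s) = 8/5 + s/5 (L(Z, s) = -(-8 - s)/5 = 8/5 + s/5)
276*L(-2, -8) - 1*(-37224) = 276*(8/5 + (⅕)*(-8)) - 1*(-37224) = 276*(8/5 - 8/5) + 37224 = 276*0 + 37224 = 0 + 37224 = 37224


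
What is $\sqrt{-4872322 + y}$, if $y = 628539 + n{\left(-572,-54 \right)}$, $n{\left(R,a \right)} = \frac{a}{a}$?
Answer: $i \sqrt{4243782} \approx 2060.0 i$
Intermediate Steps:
$n{\left(R,a \right)} = 1$
$y = 628540$ ($y = 628539 + 1 = 628540$)
$\sqrt{-4872322 + y} = \sqrt{-4872322 + 628540} = \sqrt{-4243782} = i \sqrt{4243782}$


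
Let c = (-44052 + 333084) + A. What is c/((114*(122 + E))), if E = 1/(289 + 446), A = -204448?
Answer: 10361540/1703749 ≈ 6.0816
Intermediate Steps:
E = 1/735 ≈ 0.0013605
c = 84584 (c = (-44052 + 333084) - 204448 = 289032 - 204448 = 84584)
c/((114*(122 + E))) = 84584/((114*(122 + 1/735))) = 84584/((114*(89671/735))) = 84584/(3407498/245) = 84584*(245/3407498) = 10361540/1703749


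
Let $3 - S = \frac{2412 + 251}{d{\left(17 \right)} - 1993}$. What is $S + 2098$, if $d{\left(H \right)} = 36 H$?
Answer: $\frac{2904144}{1381} \approx 2102.9$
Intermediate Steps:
$S = \frac{6806}{1381}$ ($S = 3 - \frac{2412 + 251}{36 \cdot 17 - 1993} = 3 - \frac{2663}{612 - 1993} = 3 - \frac{2663}{-1381} = 3 - 2663 \left(- \frac{1}{1381}\right) = 3 - - \frac{2663}{1381} = 3 + \frac{2663}{1381} = \frac{6806}{1381} \approx 4.9283$)
$S + 2098 = \frac{6806}{1381} + 2098 = \frac{2904144}{1381}$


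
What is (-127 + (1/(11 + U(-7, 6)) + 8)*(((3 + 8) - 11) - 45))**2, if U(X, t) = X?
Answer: 3972049/16 ≈ 2.4825e+5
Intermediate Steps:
(-127 + (1/(11 + U(-7, 6)) + 8)*(((3 + 8) - 11) - 45))**2 = (-127 + (1/(11 - 7) + 8)*(((3 + 8) - 11) - 45))**2 = (-127 + (1/4 + 8)*((11 - 11) - 45))**2 = (-127 + (1/4 + 8)*(0 - 45))**2 = (-127 + (33/4)*(-45))**2 = (-127 - 1485/4)**2 = (-1993/4)**2 = 3972049/16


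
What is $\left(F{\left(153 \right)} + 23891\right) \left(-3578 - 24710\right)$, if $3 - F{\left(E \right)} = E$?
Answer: $-671585408$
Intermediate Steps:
$F{\left(E \right)} = 3 - E$
$\left(F{\left(153 \right)} + 23891\right) \left(-3578 - 24710\right) = \left(\left(3 - 153\right) + 23891\right) \left(-3578 - 24710\right) = \left(\left(3 - 153\right) + 23891\right) \left(-28288\right) = \left(-150 + 23891\right) \left(-28288\right) = 23741 \left(-28288\right) = -671585408$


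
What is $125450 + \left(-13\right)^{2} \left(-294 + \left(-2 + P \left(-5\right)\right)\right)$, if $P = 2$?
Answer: $73736$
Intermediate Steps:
$125450 + \left(-13\right)^{2} \left(-294 + \left(-2 + P \left(-5\right)\right)\right) = 125450 + \left(-13\right)^{2} \left(-294 + \left(-2 + 2 \left(-5\right)\right)\right) = 125450 + 169 \left(-294 - 12\right) = 125450 + 169 \left(-306\right) = 125450 - 51714 = 73736$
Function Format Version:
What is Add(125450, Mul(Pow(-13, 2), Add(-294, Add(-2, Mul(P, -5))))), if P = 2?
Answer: 73736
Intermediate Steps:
Add(125450, Mul(Pow(-13, 2), Add(-294, Add(-2, Mul(P, -5))))) = Add(125450, Mul(Pow(-13, 2), Add(-294, Add(-2, Mul(2, -5))))) = Add(125450, Mul(169, Add(-294, Add(-2, -10)))) = Add(125450, Mul(169, Add(-294, -12))) = Add(125450, Mul(169, -306)) = Add(125450, -51714) = 73736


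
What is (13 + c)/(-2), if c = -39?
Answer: 13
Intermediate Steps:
(13 + c)/(-2) = (13 - 39)/(-2) = -26*(-½) = 13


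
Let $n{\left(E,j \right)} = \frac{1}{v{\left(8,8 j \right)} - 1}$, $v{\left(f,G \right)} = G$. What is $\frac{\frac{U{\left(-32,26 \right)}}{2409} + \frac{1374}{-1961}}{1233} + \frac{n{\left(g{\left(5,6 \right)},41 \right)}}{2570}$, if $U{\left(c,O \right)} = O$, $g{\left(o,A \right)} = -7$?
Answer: $- \frac{910996483261}{1631687894574210} \approx -0.00055832$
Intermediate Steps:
$n{\left(E,j \right)} = \frac{1}{-1 + 8 j}$ ($n{\left(E,j \right)} = \frac{1}{8 j - 1} = \frac{1}{-1 + 8 j}$)
$\frac{\frac{U{\left(-32,26 \right)}}{2409} + \frac{1374}{-1961}}{1233} + \frac{n{\left(g{\left(5,6 \right)},41 \right)}}{2570} = \frac{\frac{26}{2409} + \frac{1374}{-1961}}{1233} + \frac{1}{\left(-1 + 8 \cdot 41\right) 2570} = \left(26 \cdot \frac{1}{2409} + 1374 \left(- \frac{1}{1961}\right)\right) \frac{1}{1233} + \frac{1}{-1 + 328} \cdot \frac{1}{2570} = \left(\frac{26}{2409} - \frac{1374}{1961}\right) \frac{1}{1233} + \frac{1}{327} \cdot \frac{1}{2570} = \left(- \frac{3258980}{4724049}\right) \frac{1}{1233} + \frac{1}{327} \cdot \frac{1}{2570} = - \frac{3258980}{5824752417} + \frac{1}{840390} = - \frac{910996483261}{1631687894574210}$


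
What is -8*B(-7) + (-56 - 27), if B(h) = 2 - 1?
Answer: -91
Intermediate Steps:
B(h) = 1
-8*B(-7) + (-56 - 27) = -8*1 + (-56 - 27) = -8 - 83 = -91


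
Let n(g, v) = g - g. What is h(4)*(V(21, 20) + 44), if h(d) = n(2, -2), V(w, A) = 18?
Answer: 0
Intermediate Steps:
n(g, v) = 0
h(d) = 0
h(4)*(V(21, 20) + 44) = 0*(18 + 44) = 0*62 = 0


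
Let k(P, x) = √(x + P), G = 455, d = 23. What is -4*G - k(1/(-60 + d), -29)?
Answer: -1820 - I*√39738/37 ≈ -1820.0 - 5.3877*I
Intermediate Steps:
k(P, x) = √(P + x)
-4*G - k(1/(-60 + d), -29) = -4*455 - √(1/(-60 + 23) - 29) = -1820 - √(1/(-37) - 29) = -1820 - √(-1/37 - 29) = -1820 - √(-1074/37) = -1820 - I*√39738/37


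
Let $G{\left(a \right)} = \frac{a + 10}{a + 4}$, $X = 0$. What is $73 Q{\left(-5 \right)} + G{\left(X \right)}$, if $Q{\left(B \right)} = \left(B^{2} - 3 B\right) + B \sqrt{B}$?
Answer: $\frac{5845}{2} - 365 i \sqrt{5} \approx 2922.5 - 816.17 i$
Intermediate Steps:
$Q{\left(B \right)} = B^{2} + B^{\frac{3}{2}} - 3 B$ ($Q{\left(B \right)} = \left(B^{2} - 3 B\right) + B^{\frac{3}{2}} = B^{2} + B^{\frac{3}{2}} - 3 B$)
$G{\left(a \right)} = \frac{10 + a}{4 + a}$
$73 Q{\left(-5 \right)} + G{\left(X \right)} = 73 \left(\left(-5\right)^{2} + \left(-5\right)^{\frac{3}{2}} - -15\right) + \frac{10 + 0}{4 + 0} = 73 \left(25 - 5 i \sqrt{5} + 15\right) + \frac{1}{4} \cdot 10 = 73 \left(40 - 5 i \sqrt{5}\right) + \frac{1}{4} \cdot 10 = \left(2920 - 365 i \sqrt{5}\right) + \frac{5}{2} = \frac{5845}{2} - 365 i \sqrt{5}$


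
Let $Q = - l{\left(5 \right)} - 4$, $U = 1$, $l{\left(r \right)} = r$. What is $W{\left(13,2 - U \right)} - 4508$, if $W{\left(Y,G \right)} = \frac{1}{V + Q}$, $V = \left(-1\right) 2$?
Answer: $- \frac{49589}{11} \approx -4508.1$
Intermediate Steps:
$V = -2$
$Q = -9$ ($Q = \left(-1\right) 5 - 4 = -5 - 4 = -9$)
$W{\left(Y,G \right)} = - \frac{1}{11}$ ($W{\left(Y,G \right)} = \frac{1}{-2 - 9} = \frac{1}{-11} = - \frac{1}{11}$)
$W{\left(13,2 - U \right)} - 4508 = - \frac{1}{11} - 4508 = - \frac{49589}{11}$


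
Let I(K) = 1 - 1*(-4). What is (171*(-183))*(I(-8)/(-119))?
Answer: 156465/119 ≈ 1314.8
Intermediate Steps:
I(K) = 5 (I(K) = 1 + 4 = 5)
(171*(-183))*(I(-8)/(-119)) = (171*(-183))*(5/(-119)) = -156465*(-1)/119 = -31293*(-5/119) = 156465/119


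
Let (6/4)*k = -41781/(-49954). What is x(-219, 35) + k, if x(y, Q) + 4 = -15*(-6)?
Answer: 2161949/24977 ≈ 86.558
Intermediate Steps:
k = 13927/24977 (k = 2*(-41781/(-49954))/3 = 2*(-41781*(-1/49954))/3 = (⅔)*(41781/49954) = 13927/24977 ≈ 0.55759)
x(y, Q) = 86 (x(y, Q) = -4 - 15*(-6) = -4 + 90 = 86)
x(-219, 35) + k = 86 + 13927/24977 = 2161949/24977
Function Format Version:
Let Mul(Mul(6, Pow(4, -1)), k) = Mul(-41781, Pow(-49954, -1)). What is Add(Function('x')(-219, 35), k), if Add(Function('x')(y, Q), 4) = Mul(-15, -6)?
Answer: Rational(2161949, 24977) ≈ 86.558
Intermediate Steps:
k = Rational(13927, 24977) (k = Mul(Rational(2, 3), Mul(-41781, Pow(-49954, -1))) = Mul(Rational(2, 3), Mul(-41781, Rational(-1, 49954))) = Mul(Rational(2, 3), Rational(41781, 49954)) = Rational(13927, 24977) ≈ 0.55759)
Function('x')(y, Q) = 86 (Function('x')(y, Q) = Add(-4, Mul(-15, -6)) = Add(-4, 90) = 86)
Add(Function('x')(-219, 35), k) = Add(86, Rational(13927, 24977)) = Rational(2161949, 24977)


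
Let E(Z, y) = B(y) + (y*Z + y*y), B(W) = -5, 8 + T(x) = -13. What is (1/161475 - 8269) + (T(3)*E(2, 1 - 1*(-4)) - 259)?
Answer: -1478788049/161475 ≈ -9158.0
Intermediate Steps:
T(x) = -21 (T(x) = -8 - 13 = -21)
E(Z, y) = -5 + y² + Z*y (E(Z, y) = -5 + (y*Z + y*y) = -5 + (Z*y + y²) = -5 + (y² + Z*y) = -5 + y² + Z*y)
(1/161475 - 8269) + (T(3)*E(2, 1 - 1*(-4)) - 259) = (1/161475 - 8269) + (-21*(-5 + (1 - 1*(-4))² + 2*(1 - 1*(-4))) - 259) = (1/161475 - 8269) + (-21*(-5 + (1 + 4)² + 2*(1 + 4)) - 259) = -1335236774/161475 + (-21*(-5 + 5² + 2*5) - 259) = -1335236774/161475 + (-21*(-5 + 25 + 10) - 259) = -1335236774/161475 + (-21*30 - 259) = -1335236774/161475 + (-630 - 259) = -1335236774/161475 - 889 = -1478788049/161475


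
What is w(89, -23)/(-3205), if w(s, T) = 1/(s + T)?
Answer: -1/211530 ≈ -4.7275e-6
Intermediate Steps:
w(s, T) = 1/(T + s)
w(89, -23)/(-3205) = 1/((-23 + 89)*(-3205)) = -1/3205/66 = (1/66)*(-1/3205) = -1/211530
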